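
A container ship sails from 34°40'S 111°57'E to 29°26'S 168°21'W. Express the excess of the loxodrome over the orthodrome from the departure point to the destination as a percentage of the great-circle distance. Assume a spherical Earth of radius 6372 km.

Great circle: σ = 1.1510 rad → d_gc = Rσ = 7334.0 km
Rhumb: Δφ = +0.0913, Δλ = +1.3910, Δψ = +0.1078, q = Δφ/Δψ = 0.8471 → d_rh = R√(Δφ²+q²Δλ²) = 7530.5 km
Excess = (7530.5 − 7334.0) / 7334.0 = 196.5 / 7334.0 = 2.68% ≈ 2.7%

2.7%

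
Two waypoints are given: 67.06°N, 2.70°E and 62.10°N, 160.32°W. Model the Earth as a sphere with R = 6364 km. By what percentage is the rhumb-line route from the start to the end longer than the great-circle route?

39.2%

Great circle: σ = 0.8770 rad → d_gc = Rσ = 5581.4 km
Rhumb: Δφ = -0.0866, Δλ = -2.8452, Δψ = -0.2023, q = Δφ/Δψ = 0.4279 → d_rh = R√(Δφ²+q²Δλ²) = 7768.1 km
Excess = (7768.1 − 5581.4) / 5581.4 = 2186.7 / 5581.4 = 39.18% ≈ 39.2%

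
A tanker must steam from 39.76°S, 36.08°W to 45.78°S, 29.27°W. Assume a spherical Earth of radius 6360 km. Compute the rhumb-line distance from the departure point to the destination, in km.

868 km

Δψ = ln[tan(π/4+φ₂/2)/tan(π/4+φ₁/2)] = -0.1433;  Δφ = -0.1051 rad,  Δλ = +0.1189 rad
q = Δφ/Δψ = 0.7332
d = R·√(Δφ² + q²Δλ²) = 6360·0.13650 = 868 km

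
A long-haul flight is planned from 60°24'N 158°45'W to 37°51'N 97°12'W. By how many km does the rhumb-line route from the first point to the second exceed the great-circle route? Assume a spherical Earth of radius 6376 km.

Great circle: cos σ = sin φ₁ sin φ₂ + cos φ₁ cos φ₂ cos Δλ,  σ = 0.7680 rad → d_gc = 4896.6 km
Rhumb line: Δψ = -0.6163, q = Δφ/Δψ = 0.6386, d_rh = R√(Δφ²+q²Δλ²) = 5042.6 km
Excess = 5042.6 − 4896.6 = 146.0 ≈ 146 km

146 km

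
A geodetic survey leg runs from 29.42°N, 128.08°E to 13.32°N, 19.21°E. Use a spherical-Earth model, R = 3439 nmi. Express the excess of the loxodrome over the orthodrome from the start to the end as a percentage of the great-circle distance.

Great circle: σ = 1.7325 rad → d_gc = Rσ = 5958.0 nmi
Rhumb: Δφ = -0.2810, Δλ = -1.9001, Δψ = -0.3031, q = Δφ/Δψ = 0.9272 → d_rh = R√(Δφ²+q²Δλ²) = 6135.7 nmi
Excess = (6135.7 − 5958.0) / 5958.0 = 177.7 / 5958.0 = 2.98% ≈ 3.0%

3.0%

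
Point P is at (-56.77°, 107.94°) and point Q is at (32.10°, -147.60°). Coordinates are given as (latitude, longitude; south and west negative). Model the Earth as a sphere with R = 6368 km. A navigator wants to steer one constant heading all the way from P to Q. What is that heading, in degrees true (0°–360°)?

Δψ = ln[tan(π/4+φ₂/2)/tan(π/4+φ₁/2)] = +1.8014
Δλ = +1.8232 rad (taken the short way round)
course = atan2(Δλ, Δψ) = 45.34°

45.3°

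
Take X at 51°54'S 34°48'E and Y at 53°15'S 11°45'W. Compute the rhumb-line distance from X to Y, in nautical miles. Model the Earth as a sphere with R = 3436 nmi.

1698 nmi

Δψ = ln[tan(π/4+φ₂/2)/tan(π/4+φ₁/2)] = -0.0388;  Δφ = -0.0236 rad,  Δλ = -0.8125 rad
q = Δφ/Δψ = 0.6077
d = R·√(Δφ² + q²Δλ²) = 3436·0.49426 = 1698 nmi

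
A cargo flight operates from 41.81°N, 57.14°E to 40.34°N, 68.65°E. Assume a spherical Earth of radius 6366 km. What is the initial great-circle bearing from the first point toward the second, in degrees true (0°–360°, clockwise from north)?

N = sin Δλ·cos φ₂ = +0.1521;  D = cos φ₁ sin φ₂ − sin φ₁ cos φ₂ cos Δλ = -0.0154
initial course = atan2(N, D) = 95.79°

95.8°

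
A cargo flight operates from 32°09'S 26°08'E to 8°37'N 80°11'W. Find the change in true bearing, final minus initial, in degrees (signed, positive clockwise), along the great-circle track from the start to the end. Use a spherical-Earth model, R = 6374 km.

At departure: θ₁ = atan2(sin Δλ cos φ₂, cos φ₁ sin φ₂ − sin φ₁ cos φ₂ cos Δλ) = 268.73°
At arrival: θ₂ = atan2(sin Δλ cos φ₁, −cos φ₂ sin φ₁ + sin φ₂ cos φ₁ cos Δλ) = 301.12°
Δθ = θ₂ − θ₁ = +32.4°

+32.4°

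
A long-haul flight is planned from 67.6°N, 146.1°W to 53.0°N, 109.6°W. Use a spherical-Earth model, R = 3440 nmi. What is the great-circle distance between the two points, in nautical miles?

cos σ = sin φ₁ sin φ₂ + cos φ₁ cos φ₂ cos Δλ
      = sin(67.60°)sin(53.00°) + cos(67.60°)cos(53.00°)cos(36.50°) = 0.9227
σ = 22.672° → d = Rσ = 3440·0.39570 = 1361 nmi

1361 nmi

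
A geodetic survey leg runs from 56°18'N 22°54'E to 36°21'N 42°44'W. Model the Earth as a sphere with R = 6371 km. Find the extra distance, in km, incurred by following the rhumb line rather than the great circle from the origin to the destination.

Great circle: cos σ = sin φ₁ sin φ₂ + cos φ₁ cos φ₂ cos Δλ,  σ = 0.8265 rad → d_gc = 5265.4 km
Rhumb line: Δψ = -0.5126, q = Δφ/Δψ = 0.6793, d_rh = R√(Δφ²+q²Δλ²) = 5431.0 km
Excess = 5431.0 − 5265.4 = 165.6 ≈ 166 km

166 km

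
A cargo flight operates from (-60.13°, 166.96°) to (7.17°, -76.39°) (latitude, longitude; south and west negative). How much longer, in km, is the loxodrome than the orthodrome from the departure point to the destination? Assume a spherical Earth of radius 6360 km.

767 km

Great circle: cos σ = sin φ₁ sin φ₂ + cos φ₁ cos φ₂ cos Δλ,  σ = 1.9070 rad → d_gc = 12128.3 km
Rhumb line: Δψ = +1.4470, q = Δφ/Δψ = 0.8118, d_rh = R√(Δφ²+q²Δλ²) = 12895.5 km
Excess = 12895.5 − 12128.3 = 767.2 ≈ 767 km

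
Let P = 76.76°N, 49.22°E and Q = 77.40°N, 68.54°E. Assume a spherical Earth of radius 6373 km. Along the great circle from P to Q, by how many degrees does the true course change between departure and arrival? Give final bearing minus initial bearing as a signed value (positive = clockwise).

Initial bearing θ₁ = atan2(sin Δλ cos φ₂, cos φ₁ sin φ₂ − sin φ₁ cos φ₂ cos Δλ) = 72.23°
Final bearing θ₂ = (initial bearing from the destination back to the start) + 180° = 91.07°
Δθ = θ₂ − θ₁ = +18.8°

+18.8°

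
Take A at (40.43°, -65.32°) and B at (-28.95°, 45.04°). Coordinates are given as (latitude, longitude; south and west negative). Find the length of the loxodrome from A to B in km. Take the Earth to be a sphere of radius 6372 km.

Rhumb course C = atan2(Δλ, Δψ) with Δψ = ln[tan(π/4+φ₂/2)/tan(π/4+φ₁/2)] = -1.3010, Δλ = +1.9261 → C = 124.04°
d = R·|Δφ| / |cos C| = 6372·1.21091 / 0.55972 = 13785 km

13785 km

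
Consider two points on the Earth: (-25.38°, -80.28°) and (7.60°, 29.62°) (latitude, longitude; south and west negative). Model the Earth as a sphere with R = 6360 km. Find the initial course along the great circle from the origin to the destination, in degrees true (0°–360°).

91.5°

θ = atan2( sin Δλ·cos φ₂ ,  cos φ₁ sin φ₂ − sin φ₁ cos φ₂ cos Δλ )
  = atan2(+0.9320, -0.0251) = 91.54°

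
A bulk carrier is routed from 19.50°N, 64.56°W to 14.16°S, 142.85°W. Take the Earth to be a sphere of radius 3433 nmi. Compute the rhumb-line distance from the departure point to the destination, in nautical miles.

Δψ = ln[tan(π/4+φ₂/2)/tan(π/4+φ₁/2)] = -0.5968;  Δφ = -0.5875 rad,  Δλ = -1.3664 rad
q = Δφ/Δψ = 0.9844
d = R·√(Δφ² + q²Δλ²) = 3433·1.46777 = 5039 nmi

5039 nmi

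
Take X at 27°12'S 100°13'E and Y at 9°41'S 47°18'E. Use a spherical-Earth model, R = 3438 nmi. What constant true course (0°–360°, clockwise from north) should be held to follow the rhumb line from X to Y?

289.3°

Δψ = ln[tan(π/4+φ₂/2)/tan(π/4+φ₁/2)] = +0.3238
Δλ = -0.9236 rad (taken the short way round)
course = atan2(Δλ, Δψ) = 289.32°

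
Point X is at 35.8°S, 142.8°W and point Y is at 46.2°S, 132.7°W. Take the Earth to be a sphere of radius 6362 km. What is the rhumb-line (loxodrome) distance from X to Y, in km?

Rhumb course C = atan2(Δλ, Δψ) with Δψ = ln[tan(π/4+φ₂/2)/tan(π/4+φ₁/2)] = -0.2413, Δλ = +0.1763 → C = 143.86°
d = R·|Δφ| / |cos C| = 6362·0.18151 / 0.80753 = 1430 km

1430 km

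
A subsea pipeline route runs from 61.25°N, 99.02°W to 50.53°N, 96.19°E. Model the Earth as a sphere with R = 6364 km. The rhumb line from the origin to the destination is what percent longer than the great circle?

Great circle: σ = 1.1791 rad → d_gc = Rσ = 7503.8 km
Rhumb: Δφ = -0.1871, Δλ = -2.8761, Δψ = -0.3363, q = Δφ/Δψ = 0.5564 → d_rh = R√(Δφ²+q²Δλ²) = 10253.0 km
Excess = (10253.0 − 7503.8) / 7503.8 = 2749.2 / 7503.8 = 36.64% ≈ 36.6%

36.6%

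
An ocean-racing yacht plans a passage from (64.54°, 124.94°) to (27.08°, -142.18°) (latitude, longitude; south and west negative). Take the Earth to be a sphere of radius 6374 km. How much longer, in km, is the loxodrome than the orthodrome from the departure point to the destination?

Great circle: cos σ = sin φ₁ sin φ₂ + cos φ₁ cos φ₂ cos Δλ,  σ = 1.1682 rad → d_gc = 7446.2 km
Rhumb line: Δψ = -0.9963, q = Δφ/Δψ = 0.6562, d_rh = R√(Δφ²+q²Δλ²) = 7958.6 km
Excess = 7958.6 − 7446.2 = 512.4 ≈ 512 km

512 km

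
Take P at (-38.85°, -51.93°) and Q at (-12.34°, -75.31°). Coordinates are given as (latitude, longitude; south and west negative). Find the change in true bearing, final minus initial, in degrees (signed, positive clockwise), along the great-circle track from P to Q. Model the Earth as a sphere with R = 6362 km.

Initial bearing θ₁ = atan2(sin Δλ cos φ₂, cos φ₁ sin φ₂ − sin φ₁ cos φ₂ cos Δλ) = 315.61°
Final bearing θ₂ = (initial bearing from the destination back to the start) + 180° = 326.11°
Δθ = θ₂ − θ₁ = +10.5°

+10.5°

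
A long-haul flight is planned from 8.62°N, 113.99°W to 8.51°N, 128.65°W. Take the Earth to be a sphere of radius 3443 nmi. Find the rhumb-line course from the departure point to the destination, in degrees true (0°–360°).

269.6°

Meridional parts: M(φ₁)=+0.1510, M(φ₂)=+0.1491 → ΔM = -0.0019;  Δλ = -0.2559 rad
tan C = Δλ / ΔM = +131.7864 → C = 269.57°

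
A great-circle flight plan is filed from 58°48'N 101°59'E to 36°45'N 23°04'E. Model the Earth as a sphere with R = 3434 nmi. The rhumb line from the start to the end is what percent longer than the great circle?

4.9%

Great circle: σ = 0.9378 rad → d_gc = Rσ = 3220.3 nmi
Rhumb: Δφ = -0.3848, Δλ = -1.3774, Δψ = -0.5853, q = Δφ/Δψ = 0.6575 → d_rh = R√(Δφ²+q²Δλ²) = 3379.2 nmi
Excess = (3379.2 − 3220.3) / 3220.3 = 158.9 / 3220.3 = 4.93% ≈ 4.9%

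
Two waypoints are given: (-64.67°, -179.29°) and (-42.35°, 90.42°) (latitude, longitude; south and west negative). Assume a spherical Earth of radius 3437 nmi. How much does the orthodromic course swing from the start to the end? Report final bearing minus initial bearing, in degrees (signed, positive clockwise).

At departure: θ₁ = atan2(sin Δλ cos φ₂, cos φ₁ sin φ₂ − sin φ₁ cos φ₂ cos Δλ) = 248.47°
At arrival: θ₂ = atan2(sin Δλ cos φ₁, −cos φ₂ sin φ₁ + sin φ₂ cos φ₁ cos Δλ) = 327.42°
Δθ = θ₂ − θ₁ = +79.0°

+79.0°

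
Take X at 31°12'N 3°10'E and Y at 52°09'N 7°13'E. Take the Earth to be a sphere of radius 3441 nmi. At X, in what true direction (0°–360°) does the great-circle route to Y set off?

θ = atan2( sin Δλ·cos φ₂ ,  cos φ₁ sin φ₂ − sin φ₁ cos φ₂ cos Δλ )
  = atan2(+0.0433, +0.3583) = 6.90°

6.9°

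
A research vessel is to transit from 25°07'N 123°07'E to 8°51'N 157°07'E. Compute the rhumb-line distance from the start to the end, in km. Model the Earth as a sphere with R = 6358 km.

4022 km

Rhumb course C = atan2(Δλ, Δψ) with Δψ = ln[tan(π/4+φ₂/2)/tan(π/4+φ₁/2)] = -0.2980, Δλ = +0.5934 → C = 116.67°
d = R·|Δφ| / |cos C| = 6358·0.28391 / 0.44882 = 4022 km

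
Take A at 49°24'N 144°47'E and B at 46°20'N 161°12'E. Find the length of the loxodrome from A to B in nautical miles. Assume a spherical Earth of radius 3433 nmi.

685 nmi

Δψ = ln[tan(π/4+φ₂/2)/tan(π/4+φ₁/2)] = -0.0798;  Δφ = -0.0535 rad,  Δλ = +0.2865 rad
q = Δφ/Δψ = 0.6706
d = R·√(Δφ² + q²Δλ²) = 3433·0.19945 = 685 nmi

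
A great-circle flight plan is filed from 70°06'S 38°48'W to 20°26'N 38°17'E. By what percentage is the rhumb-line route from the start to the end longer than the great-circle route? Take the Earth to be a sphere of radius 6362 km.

Great circle: σ = 1.8307 rad → d_gc = Rσ = 11646.8 km
Rhumb: Δφ = +1.5801, Δλ = +1.3454, Δψ = +2.1050, q = Δφ/Δψ = 0.7507 → d_rh = R√(Δφ²+q²Δλ²) = 11930.5 km
Excess = (11930.5 − 11646.8) / 11646.8 = 283.7 / 11646.8 = 2.44% ≈ 2.4%

2.4%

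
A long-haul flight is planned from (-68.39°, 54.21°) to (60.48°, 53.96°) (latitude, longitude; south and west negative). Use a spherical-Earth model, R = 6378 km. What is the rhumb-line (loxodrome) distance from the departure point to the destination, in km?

Rhumb course C = atan2(Δλ, Δψ) with Δψ = ln[tan(π/4+φ₂/2)/tan(π/4+φ₁/2)] = +2.9901, Δλ = -0.0044 → C = 359.92°
d = R·|Δφ| / |cos C| = 6378·2.24921 / 1.00000 = 14345 km

14345 km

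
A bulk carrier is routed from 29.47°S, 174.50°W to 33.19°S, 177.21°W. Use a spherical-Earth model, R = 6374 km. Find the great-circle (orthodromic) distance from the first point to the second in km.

487 km

Haversine: a = sin²(Δφ/2)+cos φ₁ cos φ₂ sin²(Δλ/2) = 0.00146;  σ = 2·atan2(√a,√(1−a))
σ = 4.381° → d = Rσ = 6374·0.07646 = 487 km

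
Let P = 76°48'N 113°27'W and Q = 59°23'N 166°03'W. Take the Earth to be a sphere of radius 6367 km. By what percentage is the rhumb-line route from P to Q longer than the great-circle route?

3.1%

Great circle: σ = 0.4311 rad → d_gc = Rσ = 2745.0 km
Rhumb: Δφ = -0.3040, Δλ = -0.9180, Δψ = -0.8611, q = Δφ/Δψ = 0.3530 → d_rh = R√(Δφ²+q²Δλ²) = 2829.1 km
Excess = (2829.1 − 2745.0) / 2745.0 = 84.1 / 2745.0 = 3.06% ≈ 3.1%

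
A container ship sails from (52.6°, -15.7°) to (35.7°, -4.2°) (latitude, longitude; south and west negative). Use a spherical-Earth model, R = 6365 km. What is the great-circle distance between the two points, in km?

Haversine: a = sin²(Δφ/2)+cos φ₁ cos φ₂ sin²(Δλ/2) = 0.02654;  σ = 2·atan2(√a,√(1−a))
σ = 18.753° → d = Rσ = 6365·0.32731 = 2083 km

2083 km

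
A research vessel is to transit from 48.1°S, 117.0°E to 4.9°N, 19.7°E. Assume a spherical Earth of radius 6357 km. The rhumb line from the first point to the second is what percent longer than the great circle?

Great circle: σ = 1.7195 rad → d_gc = Rσ = 10930.7 km
Rhumb: Δφ = +0.9250, Δλ = -1.6982, Δψ = +1.0457, q = Δφ/Δψ = 0.8846 → d_rh = R√(Δφ²+q²Δλ²) = 11214.9 km
Excess = (11214.9 − 10930.7) / 10930.7 = 284.2 / 10930.7 = 2.60% ≈ 2.6%

2.6%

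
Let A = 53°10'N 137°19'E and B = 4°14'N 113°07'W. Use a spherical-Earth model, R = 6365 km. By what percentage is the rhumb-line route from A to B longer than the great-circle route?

5.5%

Great circle: σ = 1.7124 rad → d_gc = Rσ = 10899.5 km
Rhumb: Δφ = -0.8540, Δλ = +1.9123, Δψ = -1.0257, q = Δφ/Δψ = 0.8326 → d_rh = R√(Δφ²+q²Δλ²) = 11500.4 km
Excess = (11500.4 − 10899.5) / 10899.5 = 600.9 / 10899.5 = 5.51% ≈ 5.5%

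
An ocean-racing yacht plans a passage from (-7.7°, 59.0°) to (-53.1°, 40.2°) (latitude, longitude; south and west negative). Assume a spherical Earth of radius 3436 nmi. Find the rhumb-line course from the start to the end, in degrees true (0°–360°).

198.8°

Meridional parts: M(φ₁)=-0.1348, M(φ₂)=-1.0977 → ΔM = -0.9629;  Δλ = -0.3281 rad
tan C = Δλ / ΔM = +0.3408 → C = 198.82°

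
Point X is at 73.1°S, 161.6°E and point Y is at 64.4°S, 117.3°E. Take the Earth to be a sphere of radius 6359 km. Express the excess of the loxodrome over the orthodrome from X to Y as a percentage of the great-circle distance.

Great circle: σ = 0.3085 rad → d_gc = Rσ = 1961.9 km
Rhumb: Δφ = +0.1518, Δλ = -0.7732, Δψ = +0.4248, q = Δφ/Δψ = 0.3574 → d_rh = R√(Δφ²+q²Δλ²) = 2005.1 km
Excess = (2005.1 − 1961.9) / 1961.9 = 43.2 / 1961.9 = 2.20% ≈ 2.2%

2.2%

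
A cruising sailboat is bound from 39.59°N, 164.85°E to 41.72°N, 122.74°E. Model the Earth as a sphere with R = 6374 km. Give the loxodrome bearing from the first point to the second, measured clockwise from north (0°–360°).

273.8°

Meridional parts: M(φ₁)=+0.7536, M(φ₂)=+0.8026 → ΔM = +0.0490;  Δλ = -0.7350 rad
tan C = Δλ / ΔM = -14.9963 → C = 273.82°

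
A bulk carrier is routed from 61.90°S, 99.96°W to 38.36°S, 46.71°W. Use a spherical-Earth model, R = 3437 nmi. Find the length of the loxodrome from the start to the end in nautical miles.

2441 nmi

Rhumb course C = atan2(Δλ, Δψ) with Δψ = ln[tan(π/4+φ₂/2)/tan(π/4+φ₁/2)] = +0.6593, Δλ = +0.9294 → C = 54.65°
d = R·|Δφ| / |cos C| = 3437·0.41085 / 0.57859 = 2441 nmi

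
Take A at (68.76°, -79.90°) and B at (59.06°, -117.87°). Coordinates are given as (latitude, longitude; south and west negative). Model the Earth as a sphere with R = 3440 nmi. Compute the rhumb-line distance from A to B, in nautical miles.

Δψ = ln[tan(π/4+φ₂/2)/tan(π/4+φ₁/2)] = -0.3893;  Δφ = -0.1693 rad,  Δλ = -0.6627 rad
q = Δφ/Δψ = 0.4348
d = R·√(Δφ² + q²Δλ²) = 3440·0.33421 = 1150 nmi

1150 nmi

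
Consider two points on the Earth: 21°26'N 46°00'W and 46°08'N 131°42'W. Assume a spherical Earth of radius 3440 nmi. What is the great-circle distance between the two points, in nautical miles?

4313 nmi

cos σ = sin φ₁ sin φ₂ + cos φ₁ cos φ₂ cos Δλ
      = sin(21.43°)sin(46.13°) + cos(21.43°)cos(46.13°)cos(-85.70°) = 0.3118
σ = 71.831° → d = Rσ = 3440·1.25369 = 4313 nmi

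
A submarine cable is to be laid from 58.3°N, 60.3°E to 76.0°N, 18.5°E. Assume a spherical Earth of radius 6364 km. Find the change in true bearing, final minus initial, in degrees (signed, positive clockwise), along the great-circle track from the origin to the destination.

-39.2°

At departure: θ₁ = atan2(sin Δλ cos φ₂, cos φ₁ sin φ₂ − sin φ₁ cos φ₂ cos Δλ) = 335.66°
At arrival: θ₂ = atan2(sin Δλ cos φ₁, −cos φ₂ sin φ₁ + sin φ₂ cos φ₁ cos Δλ) = 296.45°
Δθ = θ₂ − θ₁ = -39.2°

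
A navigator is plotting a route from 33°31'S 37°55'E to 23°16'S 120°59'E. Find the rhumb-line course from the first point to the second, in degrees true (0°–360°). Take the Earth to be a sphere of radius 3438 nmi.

Meridional parts: M(φ₁)=-0.6215, M(φ₂)=-0.4177 → ΔM = +0.2038;  Δλ = +1.4498 rad
tan C = Δλ / ΔM = +7.1142 → C = 82.00°

82.0°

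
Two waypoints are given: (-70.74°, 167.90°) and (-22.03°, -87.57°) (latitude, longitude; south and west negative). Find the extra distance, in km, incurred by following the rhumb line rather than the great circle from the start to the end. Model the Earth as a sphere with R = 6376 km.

764 km

Great circle: cos σ = sin φ₁ sin φ₂ + cos φ₁ cos φ₂ cos Δλ,  σ = 1.2897 rad → d_gc = 8223.3 km
Rhumb line: Δψ = +1.3795, q = Δφ/Δψ = 0.6163, d_rh = R√(Δφ²+q²Δλ²) = 8987.2 km
Excess = 8987.2 − 8223.3 = 763.9 ≈ 764 km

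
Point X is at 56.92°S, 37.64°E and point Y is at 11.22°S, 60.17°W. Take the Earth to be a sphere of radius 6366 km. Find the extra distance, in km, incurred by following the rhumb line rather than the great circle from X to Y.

Great circle: cos σ = sin φ₁ sin φ₂ + cos φ₁ cos φ₂ cos Δλ,  σ = 1.4804 rad → d_gc = 9424.1 km
Rhumb line: Δψ = +1.0170, q = Δφ/Δψ = 0.7843, d_rh = R√(Δφ²+q²Δλ²) = 9920.8 km
Excess = 9920.8 − 9424.1 = 496.7 ≈ 497 km

497 km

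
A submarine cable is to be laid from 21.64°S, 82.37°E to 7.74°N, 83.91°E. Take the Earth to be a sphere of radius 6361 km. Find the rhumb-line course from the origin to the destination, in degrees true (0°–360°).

2.9°

Δψ = ln[tan(π/4+φ₂/2)/tan(π/4+φ₁/2)] = +0.5225
Δλ = +0.0269 rad (taken the short way round)
course = atan2(Δλ, Δψ) = 2.94°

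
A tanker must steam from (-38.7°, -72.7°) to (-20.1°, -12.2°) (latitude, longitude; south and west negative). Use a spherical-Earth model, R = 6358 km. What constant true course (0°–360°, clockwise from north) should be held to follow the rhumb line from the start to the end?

Meridional parts: M(φ₁)=-0.7336, M(φ₂)=-0.3582 → ΔM = +0.3753;  Δλ = +1.0559 rad
tan C = Δλ / ΔM = +2.8133 → C = 70.43°

70.4°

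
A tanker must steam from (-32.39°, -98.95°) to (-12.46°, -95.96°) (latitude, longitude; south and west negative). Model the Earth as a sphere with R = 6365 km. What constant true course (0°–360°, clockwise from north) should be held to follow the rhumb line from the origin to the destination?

Δψ = ln[tan(π/4+φ₂/2)/tan(π/4+φ₁/2)] = +0.3789
Δλ = +0.0522 rad (taken the short way round)
course = atan2(Δλ, Δψ) = 7.84°

7.8°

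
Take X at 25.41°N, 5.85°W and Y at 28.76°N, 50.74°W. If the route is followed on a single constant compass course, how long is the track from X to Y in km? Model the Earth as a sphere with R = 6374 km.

4461 km

Δψ = ln[tan(π/4+φ₂/2)/tan(π/4+φ₁/2)] = +0.0657;  Δφ = +0.0585 rad,  Δλ = -0.7835 rad
q = Δφ/Δψ = 0.8901
d = R·√(Δφ² + q²Δλ²) = 6374·0.69985 = 4461 km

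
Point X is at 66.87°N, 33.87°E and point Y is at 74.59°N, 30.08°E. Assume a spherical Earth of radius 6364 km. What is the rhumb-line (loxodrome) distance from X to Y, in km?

868 km

Δψ = ln[tan(π/4+φ₂/2)/tan(π/4+φ₁/2)] = +0.4138;  Δφ = +0.1347 rad,  Δλ = -0.0661 rad
q = Δφ/Δψ = 0.3256
d = R·√(Δφ² + q²Δλ²) = 6364·0.13645 = 868 km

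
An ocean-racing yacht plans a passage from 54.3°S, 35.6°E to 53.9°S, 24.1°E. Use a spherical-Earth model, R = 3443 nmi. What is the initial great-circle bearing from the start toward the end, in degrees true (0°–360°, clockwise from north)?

268.7°

N = sin Δλ·cos φ₂ = -0.1175;  D = cos φ₁ sin φ₂ − sin φ₁ cos φ₂ cos Δλ = -0.0026
initial course = atan2(N, D) = 268.72°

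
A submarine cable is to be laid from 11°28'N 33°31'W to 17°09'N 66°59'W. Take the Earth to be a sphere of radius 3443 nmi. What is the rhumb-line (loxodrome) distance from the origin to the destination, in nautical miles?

1977 nmi

Rhumb course C = atan2(Δλ, Δψ) with Δψ = ln[tan(π/4+φ₂/2)/tan(π/4+φ₁/2)] = +0.1024, Δλ = -0.5841 → C = 279.95°
d = R·|Δφ| / |cos C| = 3443·0.09919 / 0.17270 = 1977 nmi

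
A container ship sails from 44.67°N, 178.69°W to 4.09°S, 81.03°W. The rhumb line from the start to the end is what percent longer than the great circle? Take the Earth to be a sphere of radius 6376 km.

2.3%

Great circle: σ = 1.7160 rad → d_gc = Rσ = 10941.2 km
Rhumb: Δφ = -0.8510, Δλ = +1.7045, Δψ = -0.9447, q = Δφ/Δψ = 0.9008 → d_rh = R√(Δφ²+q²Δλ²) = 11193.3 km
Excess = (11193.3 − 10941.2) / 10941.2 = 252.1 / 10941.2 = 2.30% ≈ 2.3%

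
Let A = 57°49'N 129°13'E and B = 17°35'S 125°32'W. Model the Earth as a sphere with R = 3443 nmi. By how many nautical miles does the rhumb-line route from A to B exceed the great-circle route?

Great circle: cos σ = sin φ₁ sin φ₂ + cos φ₁ cos φ₂ cos Δλ,  σ = 1.9706 rad → d_gc = 6784.7 nmi
Rhumb line: Δψ = -1.5550, q = Δφ/Δψ = 0.8463, d_rh = R√(Δφ²+q²Δλ²) = 7012.8 nmi
Excess = 7012.8 − 6784.7 = 228.1 ≈ 228 nmi

228 nmi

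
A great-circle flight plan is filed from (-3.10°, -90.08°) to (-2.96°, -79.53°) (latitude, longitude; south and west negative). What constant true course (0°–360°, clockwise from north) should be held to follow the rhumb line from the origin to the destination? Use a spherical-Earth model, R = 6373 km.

Δψ = ln[tan(π/4+φ₂/2)/tan(π/4+φ₁/2)] = +0.0024
Δλ = +0.1841 rad (taken the short way round)
course = atan2(Δλ, Δψ) = 89.24°

89.2°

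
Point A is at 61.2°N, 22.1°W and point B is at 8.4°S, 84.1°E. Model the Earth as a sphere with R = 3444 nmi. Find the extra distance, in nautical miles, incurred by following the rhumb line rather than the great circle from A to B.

313 nmi

Great circle: cos σ = sin φ₁ sin φ₂ + cos φ₁ cos φ₂ cos Δλ,  σ = 1.8348 rad → d_gc = 6319.2 nmi
Rhumb line: Δψ = -1.5068, q = Δφ/Δψ = 0.8062, d_rh = R√(Δφ²+q²Δλ²) = 6632.4 nmi
Excess = 6632.4 − 6319.2 = 313.2 ≈ 313 nmi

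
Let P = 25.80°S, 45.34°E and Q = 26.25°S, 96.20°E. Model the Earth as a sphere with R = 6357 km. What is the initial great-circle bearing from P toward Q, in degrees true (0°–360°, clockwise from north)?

102.3°

N = sin Δλ·cos φ₂ = +0.6956;  D = cos φ₁ sin φ₂ − sin φ₁ cos φ₂ cos Δλ = -0.1518
initial course = atan2(N, D) = 102.31°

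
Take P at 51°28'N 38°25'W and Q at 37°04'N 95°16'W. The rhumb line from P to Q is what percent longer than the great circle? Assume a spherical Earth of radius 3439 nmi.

Great circle: σ = 0.7328 rad → d_gc = Rσ = 2520.03 nmi
Rhumb: Δφ = -0.2513, Δλ = -0.9922, Δψ = -0.3537, q = Δφ/Δψ = 0.7106 → d_rh = R√(Δφ²+q²Δλ²) = 2574.16 nmi
Excess = (2574.16 − 2520.03) / 2520.03 = 54.13 / 2520.03 = 2.148% ≈ 2.1%

2.1%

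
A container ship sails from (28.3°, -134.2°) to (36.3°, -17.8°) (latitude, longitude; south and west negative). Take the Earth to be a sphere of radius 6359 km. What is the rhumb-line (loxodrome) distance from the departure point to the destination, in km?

Δψ = ln[tan(π/4+φ₂/2)/tan(π/4+φ₁/2)] = +0.1654;  Δφ = +0.1396 rad,  Δλ = +2.0316 rad
q = Δφ/Δψ = 0.8440
d = R·√(Δφ² + q²Δλ²) = 6359·1.72037 = 10940 km

10940 km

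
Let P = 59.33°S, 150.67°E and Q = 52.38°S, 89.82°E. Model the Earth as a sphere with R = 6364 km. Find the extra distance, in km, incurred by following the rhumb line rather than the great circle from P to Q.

Great circle: cos σ = sin φ₁ sin φ₂ + cos φ₁ cos φ₂ cos Δλ,  σ = 0.5864 rad → d_gc = 3731.7 km
Rhumb line: Δψ = +0.2168, q = Δφ/Δψ = 0.5594, d_rh = R√(Δφ²+q²Δλ²) = 3859.1 km
Excess = 3859.1 − 3731.7 = 127.4 ≈ 127 km

127 km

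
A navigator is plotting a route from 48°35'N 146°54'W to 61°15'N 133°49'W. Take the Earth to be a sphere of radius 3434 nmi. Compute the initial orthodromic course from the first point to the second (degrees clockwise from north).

25.5°

N = sin Δλ·cos φ₂ = +0.1089;  D = cos φ₁ sin φ₂ − sin φ₁ cos φ₂ cos Δλ = +0.2286
initial course = atan2(N, D) = 25.46°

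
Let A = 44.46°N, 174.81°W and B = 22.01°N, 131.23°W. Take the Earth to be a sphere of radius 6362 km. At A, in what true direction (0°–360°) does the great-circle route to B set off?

θ = atan2( sin Δλ·cos φ₂ ,  cos φ₁ sin φ₂ − sin φ₁ cos φ₂ cos Δλ )
  = atan2(+0.6391, -0.2029) = 107.61°

107.6°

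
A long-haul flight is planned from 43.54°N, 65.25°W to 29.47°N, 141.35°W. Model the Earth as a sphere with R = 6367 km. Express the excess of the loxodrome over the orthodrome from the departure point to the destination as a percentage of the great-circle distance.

3.0%

Great circle: σ = 1.0581 rad → d_gc = Rσ = 6737.1 km
Rhumb: Δφ = -0.2456, Δλ = -1.3282, Δψ = -0.3071, q = Δφ/Δψ = 0.7996 → d_rh = R√(Δφ²+q²Δλ²) = 6939.9 km
Excess = (6939.9 − 6737.1) / 6737.1 = 202.8 / 6737.1 = 3.01% ≈ 3.0%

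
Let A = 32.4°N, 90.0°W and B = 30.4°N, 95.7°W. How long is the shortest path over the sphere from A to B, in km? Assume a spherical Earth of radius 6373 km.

585 km

Haversine: a = sin²(Δφ/2)+cos φ₁ cos φ₂ sin²(Δλ/2) = 0.00210;  σ = 2·atan2(√a,√(1−a))
σ = 5.259° → d = Rσ = 6373·0.09179 = 585 km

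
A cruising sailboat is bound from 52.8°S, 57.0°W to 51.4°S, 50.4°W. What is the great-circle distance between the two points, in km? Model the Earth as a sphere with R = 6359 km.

cos σ = sin φ₁ sin φ₂ + cos φ₁ cos φ₂ cos Δλ
      = sin(-52.80°)sin(-51.40°) + cos(-52.80°)cos(-51.40°)cos(6.60°) = 0.9972
σ = 4.287° → d = Rσ = 6359·0.07483 = 476 km

476 km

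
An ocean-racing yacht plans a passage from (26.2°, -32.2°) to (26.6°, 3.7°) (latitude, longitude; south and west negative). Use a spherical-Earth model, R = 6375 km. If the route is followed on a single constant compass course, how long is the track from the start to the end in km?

3578 km

Δψ = ln[tan(π/4+φ₂/2)/tan(π/4+φ₁/2)] = +0.0078;  Δφ = +0.0070 rad,  Δλ = +0.6266 rad
q = Δφ/Δψ = 0.8957
d = R·√(Δφ² + q²Δλ²) = 6375·0.56127 = 3578 km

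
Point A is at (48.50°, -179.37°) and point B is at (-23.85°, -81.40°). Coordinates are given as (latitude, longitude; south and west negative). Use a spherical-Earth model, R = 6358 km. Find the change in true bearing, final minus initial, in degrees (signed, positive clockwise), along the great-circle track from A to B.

Initial bearing θ₁ = atan2(sin Δλ cos φ₂, cos φ₁ sin φ₂ − sin φ₁ cos φ₂ cos Δλ) = 100.81°
Final bearing θ₂ = (initial bearing from the destination back to the start) + 180° = 134.63°
Δθ = θ₂ − θ₁ = +33.8°

+33.8°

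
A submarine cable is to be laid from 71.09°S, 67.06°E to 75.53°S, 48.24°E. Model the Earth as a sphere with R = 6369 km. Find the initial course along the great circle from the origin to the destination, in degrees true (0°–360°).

221.8°

θ = atan2( sin Δλ·cos φ₂ ,  cos φ₁ sin φ₂ − sin φ₁ cos φ₂ cos Δλ )
  = atan2(-0.0806, -0.0901) = 221.83°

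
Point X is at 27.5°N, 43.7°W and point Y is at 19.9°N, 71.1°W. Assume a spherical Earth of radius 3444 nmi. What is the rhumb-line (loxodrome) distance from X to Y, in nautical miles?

Δψ = ln[tan(π/4+φ₂/2)/tan(π/4+φ₁/2)] = -0.1450;  Δφ = -0.1326 rad,  Δλ = -0.4782 rad
q = Δφ/Δψ = 0.9147
d = R·√(Δφ² + q²Δλ²) = 3444·0.45711 = 1574 nmi

1574 nmi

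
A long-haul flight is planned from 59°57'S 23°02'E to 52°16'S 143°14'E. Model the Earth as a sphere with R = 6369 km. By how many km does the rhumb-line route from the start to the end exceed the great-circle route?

Great circle: cos σ = sin φ₁ sin φ₂ + cos φ₁ cos φ₂ cos Δλ,  σ = 1.0117 rad → d_gc = 6443.6 km
Rhumb line: Δψ = +0.2415, q = Δφ/Δψ = 0.5553, d_rh = R√(Δφ²+q²Δλ²) = 7469.2 km
Excess = 7469.2 − 6443.6 = 1025.6 ≈ 1026 km

1026 km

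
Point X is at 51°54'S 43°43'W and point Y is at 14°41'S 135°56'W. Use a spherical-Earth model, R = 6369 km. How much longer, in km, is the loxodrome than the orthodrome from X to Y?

Great circle: cos σ = sin φ₁ sin φ₂ + cos φ₁ cos φ₂ cos Δλ,  σ = 1.3935 rad → d_gc = 8875.11 km
Rhumb line: Δψ = +0.8042, q = Δφ/Δψ = 0.8077, d_rh = R√(Δφ²+q²Δλ²) = 9255.57 km
Excess = 9255.57 − 8875.11 = 380.46 ≈ 380 km

380 km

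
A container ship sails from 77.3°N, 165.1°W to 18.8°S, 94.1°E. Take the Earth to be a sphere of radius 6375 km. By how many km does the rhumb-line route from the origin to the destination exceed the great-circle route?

708 km

Great circle: cos σ = sin φ₁ sin φ₂ + cos φ₁ cos φ₂ cos Δλ,  σ = 1.9320 rad → d_gc = 12316.35 km
Rhumb line: Δψ = -2.5298, q = Δφ/Δψ = 0.6630, d_rh = R√(Δφ²+q²Δλ²) = 13023.87 km
Excess = 13023.87 − 12316.35 = 707.52 ≈ 708 km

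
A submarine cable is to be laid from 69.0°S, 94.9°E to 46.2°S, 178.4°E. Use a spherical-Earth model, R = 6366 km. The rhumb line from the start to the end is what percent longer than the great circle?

7.0%

Great circle: σ = 0.7927 rad → d_gc = Rσ = 5046.5 km
Rhumb: Δφ = +0.3979, Δλ = +1.4573, Δψ = +0.7743, q = Δφ/Δψ = 0.5140 → d_rh = R√(Δφ²+q²Δλ²) = 5399.4 km
Excess = (5399.4 − 5046.5) / 5046.5 = 352.9 / 5046.5 = 6.99% ≈ 7.0%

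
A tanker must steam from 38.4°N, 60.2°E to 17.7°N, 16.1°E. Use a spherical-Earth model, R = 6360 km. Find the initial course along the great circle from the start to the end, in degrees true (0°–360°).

254.3°

N = sin Δλ·cos φ₂ = -0.6630;  D = cos φ₁ sin φ₂ − sin φ₁ cos φ₂ cos Δλ = -0.1867
initial course = atan2(N, D) = 254.27°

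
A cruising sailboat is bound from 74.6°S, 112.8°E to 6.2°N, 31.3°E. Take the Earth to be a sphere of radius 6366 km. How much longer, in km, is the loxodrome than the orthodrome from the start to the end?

414 km

Great circle: cos σ = sin φ₁ sin φ₂ + cos φ₁ cos φ₂ cos Δλ,  σ = 1.6359 rad → d_gc = 10414.4 km
Rhumb line: Δψ = +2.1094, q = Δφ/Δψ = 0.6685, d_rh = R√(Δφ²+q²Δλ²) = 10828.0 km
Excess = 10828.0 − 10414.4 = 413.6 ≈ 414 km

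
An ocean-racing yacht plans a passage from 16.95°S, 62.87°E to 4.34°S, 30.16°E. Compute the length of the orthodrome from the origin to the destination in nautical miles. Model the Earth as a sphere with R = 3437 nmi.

cos σ = sin φ₁ sin φ₂ + cos φ₁ cos φ₂ cos Δλ
      = sin(-16.95°)sin(-4.34°) + cos(-16.95°)cos(-4.34°)cos(-32.71°) = 0.8246
σ = 34.450° → d = Rσ = 3437·0.60127 = 2067 nmi

2067 nmi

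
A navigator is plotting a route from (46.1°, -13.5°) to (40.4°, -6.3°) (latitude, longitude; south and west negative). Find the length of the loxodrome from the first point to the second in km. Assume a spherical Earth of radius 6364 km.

Rhumb course C = atan2(Δλ, Δψ) with Δψ = ln[tan(π/4+φ₂/2)/tan(π/4+φ₁/2)] = -0.1367, Δλ = +0.1257 → C = 137.42°
d = R·|Δφ| / |cos C| = 6364·0.09948 / 0.73630 = 860 km

860 km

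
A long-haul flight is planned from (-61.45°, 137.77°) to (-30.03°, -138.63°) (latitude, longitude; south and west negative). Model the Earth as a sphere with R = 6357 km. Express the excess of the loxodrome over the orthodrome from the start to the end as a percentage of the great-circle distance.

Great circle: σ = 1.0636 rad → d_gc = Rσ = 6761.4 km
Rhumb: Δφ = +0.5484, Δλ = +1.4591, Δψ = +0.8188, q = Δφ/Δψ = 0.6697 → d_rh = R√(Δφ²+q²Δλ²) = 7123.4 km
Excess = (7123.4 − 6761.4) / 6761.4 = 362.0 / 6761.4 = 5.354% ≈ 5.4%

5.4%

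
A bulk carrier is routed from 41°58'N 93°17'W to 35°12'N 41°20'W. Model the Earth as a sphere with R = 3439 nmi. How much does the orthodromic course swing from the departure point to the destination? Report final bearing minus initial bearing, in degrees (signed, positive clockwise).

+33.9°

Initial bearing θ₁ = atan2(sin Δλ cos φ₂, cos φ₁ sin φ₂ − sin φ₁ cos φ₂ cos Δλ) = 81.88°
Final bearing θ₂ = (initial bearing from the destination back to the start) + 180° = 115.74°
Δθ = θ₂ − θ₁ = +33.9°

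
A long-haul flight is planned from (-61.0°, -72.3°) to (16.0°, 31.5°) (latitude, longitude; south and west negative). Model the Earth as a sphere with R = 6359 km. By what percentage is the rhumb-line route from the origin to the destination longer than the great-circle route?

3.9%

Great circle: σ = 1.9308 rad → d_gc = Rσ = 12277.7 km
Rhumb: Δφ = +1.3439, Δλ = +1.8117, Δψ = +1.6354, q = Δφ/Δψ = 0.8218 → d_rh = R√(Δφ²+q²Δλ²) = 12753.8 km
Excess = (12753.8 − 12277.7) / 12277.7 = 476.1 / 12277.7 = 3.88% ≈ 3.9%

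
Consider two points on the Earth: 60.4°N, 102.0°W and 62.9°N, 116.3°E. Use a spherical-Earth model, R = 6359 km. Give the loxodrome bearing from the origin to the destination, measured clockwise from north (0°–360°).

272.1°

Meridional parts: M(φ₁)=+1.3310, M(φ₂)=+1.4230 → ΔM = +0.0919;  Δλ = -2.4731 rad
tan C = Δλ / ΔM = -26.8980 → C = 272.13°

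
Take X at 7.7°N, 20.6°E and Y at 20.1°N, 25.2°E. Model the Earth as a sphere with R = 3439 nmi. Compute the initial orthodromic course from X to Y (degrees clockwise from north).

19.3°

N = sin Δλ·cos φ₂ = +0.0753;  D = cos φ₁ sin φ₂ − sin φ₁ cos φ₂ cos Δλ = +0.2151
initial course = atan2(N, D) = 19.29°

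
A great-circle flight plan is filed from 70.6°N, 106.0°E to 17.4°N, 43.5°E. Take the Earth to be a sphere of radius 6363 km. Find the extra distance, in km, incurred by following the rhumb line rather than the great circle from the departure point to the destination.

Great circle: cos σ = sin φ₁ sin φ₂ + cos φ₁ cos φ₂ cos Δλ,  σ = 1.1281 rad → d_gc = 7177.8 km
Rhumb line: Δψ = -1.4580, q = Δφ/Δψ = 0.6368, d_rh = R√(Δφ²+q²Δλ²) = 7378.7 km
Excess = 7378.7 − 7177.8 = 200.9 ≈ 201 km

201 km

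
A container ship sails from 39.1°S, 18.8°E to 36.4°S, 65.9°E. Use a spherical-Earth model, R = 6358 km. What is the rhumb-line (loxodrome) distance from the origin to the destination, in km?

4143 km

Δψ = ln[tan(π/4+φ₂/2)/tan(π/4+φ₁/2)] = +0.0596;  Δφ = +0.0471 rad,  Δλ = +0.8221 rad
q = Δφ/Δψ = 0.7905
d = R·√(Δφ² + q²Δλ²) = 6358·0.65156 = 4143 km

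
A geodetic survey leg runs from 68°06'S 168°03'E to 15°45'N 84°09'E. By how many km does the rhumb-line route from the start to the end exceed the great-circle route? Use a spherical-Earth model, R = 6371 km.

344 km

Great circle: cos σ = sin φ₁ sin φ₂ + cos φ₁ cos φ₂ cos Δλ,  σ = 1.7862 rad → d_gc = 11379.6 km
Rhumb line: Δψ = +1.9210, q = Δφ/Δψ = 0.7618, d_rh = R√(Δφ²+q²Δλ²) = 11723.6 km
Excess = 11723.6 − 11379.6 = 344.0 ≈ 344 km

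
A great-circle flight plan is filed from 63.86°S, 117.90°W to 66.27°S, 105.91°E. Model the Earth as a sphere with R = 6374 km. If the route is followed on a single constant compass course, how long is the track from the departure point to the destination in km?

6388 km

Δψ = ln[tan(π/4+φ₂/2)/tan(π/4+φ₁/2)] = -0.0998;  Δφ = -0.0421 rad,  Δλ = -2.3770 rad
q = Δφ/Δψ = 0.4213
d = R·√(Δφ² + q²Δλ²) = 6374·1.00223 = 6388 km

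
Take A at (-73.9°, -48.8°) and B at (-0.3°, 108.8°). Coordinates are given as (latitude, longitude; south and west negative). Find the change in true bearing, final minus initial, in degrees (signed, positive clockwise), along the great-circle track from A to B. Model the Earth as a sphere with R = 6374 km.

-150.5°

Initial bearing θ₁ = atan2(sin Δλ cos φ₂, cos φ₁ sin φ₂ − sin φ₁ cos φ₂ cos Δλ) = 156.81°
Final bearing θ₂ = (initial bearing from the destination back to the start) + 180° = 6.27°
Δθ = θ₂ − θ₁ = -150.5°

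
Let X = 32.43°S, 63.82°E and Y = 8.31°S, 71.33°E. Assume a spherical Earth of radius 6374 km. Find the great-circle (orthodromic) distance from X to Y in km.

2793 km

Haversine: a = sin²(Δφ/2)+cos φ₁ cos φ₂ sin²(Δλ/2) = 0.04724;  σ = 2·atan2(√a,√(1−a))
σ = 25.106° → d = Rσ = 6374·0.43818 = 2793 km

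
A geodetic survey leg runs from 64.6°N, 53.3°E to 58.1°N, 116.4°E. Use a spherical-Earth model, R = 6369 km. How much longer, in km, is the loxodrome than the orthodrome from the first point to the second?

Great circle: cos σ = sin φ₁ sin φ₂ + cos φ₁ cos φ₂ cos Δλ,  σ = 0.5167 rad → d_gc = 3290.8 km
Rhumb line: Δψ = -0.2376, q = Δφ/Δψ = 0.4775, d_rh = R√(Δφ²+q²Δλ²) = 3426.1 km
Excess = 3426.1 − 3290.8 = 135.3 ≈ 135 km

135 km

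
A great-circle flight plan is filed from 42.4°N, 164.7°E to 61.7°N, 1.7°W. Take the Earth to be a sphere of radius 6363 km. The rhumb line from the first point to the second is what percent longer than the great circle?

Great circle: σ = 1.3146 rad → d_gc = Rσ = 8364.6 km
Rhumb: Δφ = +0.3368, Δλ = -2.9042, Δψ = +0.5593, q = Δφ/Δψ = 0.6023 → d_rh = R√(Δφ²+q²Δλ²) = 11334.3 km
Excess = (11334.3 − 8364.6) / 8364.6 = 2969.7 / 8364.6 = 35.50% ≈ 35.5%

35.5%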